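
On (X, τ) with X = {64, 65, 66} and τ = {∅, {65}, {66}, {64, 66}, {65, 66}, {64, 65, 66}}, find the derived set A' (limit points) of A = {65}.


A' = ∅

For each x ∈ X, list the open sets U ∈ τ with x ∈ U, then check whether U ∩ (A ∖ {x}) ≠ ∅ for every such U.
  x = 64: open {64, 66} ∋ x has {64, 66} ∩ (A ∖ {64}) = ∅, so x is NOT a limit point.
  x = 65: open {65} ∋ x has {65} ∩ (A ∖ {65}) = ∅, so x is NOT a limit point.
  x = 66: open {66} ∋ x has {66} ∩ (A ∖ {66}) = ∅, so x is NOT a limit point.
Collecting: A' = ∅.


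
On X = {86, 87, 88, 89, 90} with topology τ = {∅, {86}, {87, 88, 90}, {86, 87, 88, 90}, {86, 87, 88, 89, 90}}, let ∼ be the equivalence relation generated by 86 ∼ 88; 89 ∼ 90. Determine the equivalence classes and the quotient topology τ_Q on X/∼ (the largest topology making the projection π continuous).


X/∼ = {[86=88], [87], [89=90]}; |τ_Q| = 2.

Equivalence classes: [86=88], [87], [89=90].
Quotient map π: X → X/∼ sends 86 ↦ [86=88], 87 ↦ [87], 88 ↦ [86=88], 89 ↦ [89=90], 90 ↦ [89=90].
For each subset V ⊆ X/∼, compute π^{-1}(V) ⊆ X and check whether π^{-1}(V) ∈ τ. V is open in τ_Q iff π^{-1}(V) ∈ τ.
  V = {}: π^{-1}(V) = ∅ ∈ τ ✓.
  V = {[86=88]}: π^{-1}(V) = {86, 88} ∉ τ ✗.
  V = {[87]}: π^{-1}(V) = {87} ∉ τ ✗.
  V = {[86=88], [87]}: π^{-1}(V) = {86, 87, 88} ∉ τ ✗.
  V = {[89=90]}: π^{-1}(V) = {89, 90} ∉ τ ✗.
  V = {[86=88], [89=90]}: π^{-1}(V) = {86, 88, 89, 90} ∉ τ ✗.
  V = {[87], [89=90]}: π^{-1}(V) = {87, 89, 90} ∉ τ ✗.
  V = {[86=88], [87], [89=90]}: π^{-1}(V) = {86, 87, 88, 89, 90} ∈ τ ✓.
Open sets in the quotient: τ_Q = {{}, {[86=88], [87], [89=90]}} (2 elements).


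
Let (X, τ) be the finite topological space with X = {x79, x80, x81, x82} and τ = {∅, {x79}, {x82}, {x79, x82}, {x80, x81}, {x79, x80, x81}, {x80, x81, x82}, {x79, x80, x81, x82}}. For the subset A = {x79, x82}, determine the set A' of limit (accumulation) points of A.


A' = ∅

For each x ∈ X, list the open sets U ∈ τ with x ∈ U, then check whether U ∩ (A ∖ {x}) ≠ ∅ for every such U.
  x = x79: open {x79} ∋ x has {x79} ∩ (A ∖ {x79}) = ∅, so x is NOT a limit point.
  x = x80: open {x80, x81} ∋ x has {x80, x81} ∩ (A ∖ {x80}) = ∅, so x is NOT a limit point.
  x = x81: open {x80, x81} ∋ x has {x80, x81} ∩ (A ∖ {x81}) = ∅, so x is NOT a limit point.
  x = x82: open {x82} ∋ x has {x82} ∩ (A ∖ {x82}) = ∅, so x is NOT a limit point.
Collecting: A' = ∅.


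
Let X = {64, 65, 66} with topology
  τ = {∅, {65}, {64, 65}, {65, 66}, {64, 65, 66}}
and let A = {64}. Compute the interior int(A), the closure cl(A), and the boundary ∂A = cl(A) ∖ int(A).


int(A) = ∅, cl(A) = {64}, ∂A = {64}.

Closed sets in (X, τ) are complements of opens:
  closed(X, τ) = {∅, {64}, {66}, {64, 66}, {64, 65, 66}}.
int(A) = ⋃ {U ∈ τ : U ⊆ A}. Opens contained in A: ∅.
Taking the union of these: int(A) = ∅.
cl(A) = ⋂ {C closed : A ⊆ C}. Closed sets containing A: {64}, {64, 66}, {64, 65, 66}.
Intersecting these: cl(A) = {64}.
∂A = cl(A) ∖ int(A) = {64} ∖ ∅ = {64}.


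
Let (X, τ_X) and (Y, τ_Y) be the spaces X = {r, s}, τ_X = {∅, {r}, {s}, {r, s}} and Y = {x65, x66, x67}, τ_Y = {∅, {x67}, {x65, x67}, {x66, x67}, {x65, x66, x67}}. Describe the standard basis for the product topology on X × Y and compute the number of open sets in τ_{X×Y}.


Basis B = {∅ × ∅, {r} × {x67}, {s} × {x67}, {r} × {x65, x67}, {r} × {x66, x67}, {r, s} × {x67}, {s} × {x65, x67}, {s} × {x66, x67}, {r} × {x65, x66, x67}, {s} × {x65, x66, x67}, {r, s} × {x65, x67}, {r, s} × {x66, x67}, {r, s} × {x65, x66, x67}}; |τ_{X×Y}| = 25.

Enumerate products U × V with U ∈ τ_X, V ∈ τ_Y (deduplicated):
  ∅ × ∅ = {} (∅)
  {r} × {x67} = {(r,x67)}
  {s} × {x67} = {(s,x67)}
  {r} × {x65, x67} = {(r,x65), (r,x67)}
  {r} × {x66, x67} = {(r,x66), (r,x67)}
  {r, s} × {x67} = {(r,x67), (s,x67)}
  {s} × {x65, x67} = {(s,x65), (s,x67)}
  {s} × {x66, x67} = {(s,x66), (s,x67)}
  {r} × {x65, x66, x67} = {(r,x65), (r,x66), (r,x67)}
  {s} × {x65, x66, x67} = {(s,x65), (s,x66), (s,x67)}
  {r, s} × {x65, x67} = {(r,x65), (r,x67), (s,x65), (s,x67)}
  {r, s} × {x66, x67} = {(r,x66), (r,x67), (s,x66), (s,x67)}
  {r, s} × {x65, x66, x67} = {(r,x65), (r,x66), (r,x67), (s,x65), (s,x66), (s,x67)}
These 13 distinct sets form the basis B.
Close under arbitrary unions to get τ_{X×Y}; counting gives |τ_{X×Y}| = 25.


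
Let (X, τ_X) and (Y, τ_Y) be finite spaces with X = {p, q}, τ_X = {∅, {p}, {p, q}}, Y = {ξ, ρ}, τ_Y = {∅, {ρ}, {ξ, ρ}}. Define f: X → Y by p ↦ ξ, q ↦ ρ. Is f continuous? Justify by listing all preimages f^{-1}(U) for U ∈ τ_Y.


f is NOT continuous.

Compute f^{-1}(U) for each U ∈ τ_Y:
  U = ∅: f^{-1}(U) = ∅ ∈ τ_X ✓.
  U = {ρ}: f^{-1}(U) = {q} ∉ τ_X ✗.
  U = {ξ, ρ}: f^{-1}(U) = {p, q} ∈ τ_X ✓.
Found U = {ρ} with f^{-1}(U) = {q} not in τ_X. Therefore f is NOT continuous.


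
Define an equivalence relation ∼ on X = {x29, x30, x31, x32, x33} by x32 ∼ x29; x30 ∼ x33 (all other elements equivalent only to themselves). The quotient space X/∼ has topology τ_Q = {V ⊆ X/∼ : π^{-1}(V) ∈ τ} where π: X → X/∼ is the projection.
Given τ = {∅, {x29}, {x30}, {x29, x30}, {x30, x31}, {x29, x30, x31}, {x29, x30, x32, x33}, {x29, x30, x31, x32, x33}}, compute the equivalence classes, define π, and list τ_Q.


X/∼ = {[x29=x32], [x30=x33], [x31]}; |τ_Q| = 3.

Equivalence classes: [x29=x32], [x30=x33], [x31].
Quotient map π: X → X/∼ sends x29 ↦ [x29=x32], x30 ↦ [x30=x33], x31 ↦ [x31], x32 ↦ [x29=x32], x33 ↦ [x30=x33].
For each subset V ⊆ X/∼, compute π^{-1}(V) ⊆ X and check whether π^{-1}(V) ∈ τ. V is open in τ_Q iff π^{-1}(V) ∈ τ.
  V = {}: π^{-1}(V) = ∅ ∈ τ ✓.
  V = {[x29=x32]}: π^{-1}(V) = {x29, x32} ∉ τ ✗.
  V = {[x30=x33]}: π^{-1}(V) = {x30, x33} ∉ τ ✗.
  V = {[x29=x32], [x30=x33]}: π^{-1}(V) = {x29, x30, x32, x33} ∈ τ ✓.
  V = {[x31]}: π^{-1}(V) = {x31} ∉ τ ✗.
  V = {[x29=x32], [x31]}: π^{-1}(V) = {x29, x31, x32} ∉ τ ✗.
  V = {[x30=x33], [x31]}: π^{-1}(V) = {x30, x31, x33} ∉ τ ✗.
  V = {[x29=x32], [x30=x33], [x31]}: π^{-1}(V) = {x29, x30, x31, x32, x33} ∈ τ ✓.
Open sets in the quotient: τ_Q = {{}, {[x29=x32], [x30=x33]}, {[x29=x32], [x30=x33], [x31]}} (3 elements).


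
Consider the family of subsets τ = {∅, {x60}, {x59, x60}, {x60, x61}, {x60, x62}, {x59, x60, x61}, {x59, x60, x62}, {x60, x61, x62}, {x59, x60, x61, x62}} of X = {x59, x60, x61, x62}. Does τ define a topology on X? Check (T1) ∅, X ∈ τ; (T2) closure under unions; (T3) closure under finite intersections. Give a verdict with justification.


τ IS a topology on X.

Axiom (T1): ∅ ∈ τ? Yes; X ∈ τ? Yes.
Axiom (T2/T3): check pairwise unions and intersections of members of τ.
All pairwise intersections and unions checked — each lies in τ. Therefore τ satisfies (T1), (T2), (T3): it IS a topology on X.


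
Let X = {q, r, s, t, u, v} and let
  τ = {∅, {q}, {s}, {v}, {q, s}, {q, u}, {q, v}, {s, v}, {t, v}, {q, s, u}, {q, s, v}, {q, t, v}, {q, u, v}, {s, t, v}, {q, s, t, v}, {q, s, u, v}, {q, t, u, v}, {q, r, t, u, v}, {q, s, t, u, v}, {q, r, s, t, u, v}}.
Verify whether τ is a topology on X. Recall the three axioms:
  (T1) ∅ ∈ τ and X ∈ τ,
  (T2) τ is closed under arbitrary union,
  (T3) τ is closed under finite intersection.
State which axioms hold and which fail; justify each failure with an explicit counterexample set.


τ IS a topology on X.

Axiom (T1): ∅ ∈ τ? Yes; X ∈ τ? Yes.
Axiom (T2/T3): check pairwise unions and intersections of members of τ.
All pairwise intersections and unions checked — each lies in τ. Therefore τ satisfies (T1), (T2), (T3): it IS a topology on X.


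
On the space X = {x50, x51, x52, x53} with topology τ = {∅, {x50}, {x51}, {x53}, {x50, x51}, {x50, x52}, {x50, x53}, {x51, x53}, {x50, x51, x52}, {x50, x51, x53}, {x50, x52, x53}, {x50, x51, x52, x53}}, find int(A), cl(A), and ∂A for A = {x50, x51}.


int(A) = {x50, x51}, cl(A) = {x50, x51, x52}, ∂A = {x52}.

Closed sets in (X, τ) are complements of opens:
  closed(X, τ) = {∅, {x51}, {x52}, {x53}, {x50, x52}, {x51, x52}, {x51, x53}, {x52, x53}, {x50, x51, x52}, {x50, x52, x53}, {x51, x52, x53}, {x50, x51, x52, x53}}.
int(A) = ⋃ {U ∈ τ : U ⊆ A}. Opens contained in A: ∅, {x50}, {x51}, {x50, x51}.
Taking the union of these: int(A) = {x50, x51}.
cl(A) = ⋂ {C closed : A ⊆ C}. Closed sets containing A: {x50, x51, x52}, {x50, x51, x52, x53}.
Intersecting these: cl(A) = {x50, x51, x52}.
∂A = cl(A) ∖ int(A) = {x50, x51, x52} ∖ {x50, x51} = {x52}.


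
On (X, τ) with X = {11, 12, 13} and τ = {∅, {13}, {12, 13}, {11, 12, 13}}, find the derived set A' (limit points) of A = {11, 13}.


A' = {11, 12}

For each x ∈ X, list the open sets U ∈ τ with x ∈ U, then check whether U ∩ (A ∖ {x}) ≠ ∅ for every such U.
  x = 11: opens ∋ x are {11, 12, 13}; each meets A ∖ {11}, so x IS a limit point.
  x = 12: opens ∋ x are {12, 13}, {11, 12, 13}; each meets A ∖ {12}, so x IS a limit point.
  x = 13: open {13} ∋ x has {13} ∩ (A ∖ {13}) = ∅, so x is NOT a limit point.
Collecting: A' = {11, 12}.


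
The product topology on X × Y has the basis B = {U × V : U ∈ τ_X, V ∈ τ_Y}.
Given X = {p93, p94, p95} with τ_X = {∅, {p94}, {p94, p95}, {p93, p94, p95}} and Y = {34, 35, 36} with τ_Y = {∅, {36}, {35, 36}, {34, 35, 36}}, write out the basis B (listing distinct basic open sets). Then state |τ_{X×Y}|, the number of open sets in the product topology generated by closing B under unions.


Basis B = {∅ × ∅, {p94} × {36}, {p94} × {35, 36}, {p94, p95} × {36}, {p93, p94, p95} × {36}, {p94} × {34, 35, 36}, {p94, p95} × {35, 36}, {p93, p94, p95} × {35, 36}, {p94, p95} × {34, 35, 36}, {p93, p94, p95} × {34, 35, 36}}; |τ_{X×Y}| = 20.

Enumerate products U × V with U ∈ τ_X, V ∈ τ_Y (deduplicated):
  ∅ × ∅ = {} (∅)
  {p94} × {36} = {(p94,36)}
  {p94} × {35, 36} = {(p94,35), (p94,36)}
  {p94, p95} × {36} = {(p94,36), (p95,36)}
  {p93, p94, p95} × {36} = {(p93,36), (p94,36), (p95,36)}
  {p94} × {34, 35, 36} = {(p94,34), (p94,35), (p94,36)}
  {p94, p95} × {35, 36} = {(p94,35), (p94,36), (p95,35), (p95,36)}
  {p93, p94, p95} × {35, 36} = {(p93,35), (p93,36), (p94,35), (p94,36), (p95,35), (p95,36)}
  {p94, p95} × {34, 35, 36} = {(p94,34), (p94,35), (p94,36), (p95,34), (p95,35), (p95,36)}
  {p93, p94, p95} × {34, 35, 36} = {(p93,34), (p93,35), (p93,36), (p94,34), (p94,35), (p94,36), (p95,34), (p95,35), (p95,36)}
These 10 distinct sets form the basis B.
Close under arbitrary unions to get τ_{X×Y}; counting gives |τ_{X×Y}| = 20.


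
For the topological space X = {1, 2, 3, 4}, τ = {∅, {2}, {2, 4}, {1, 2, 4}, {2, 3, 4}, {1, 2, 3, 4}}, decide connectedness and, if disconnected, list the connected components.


(X, τ) is connected.

Find clopen sets (U ∈ τ with X ∖ U ∈ τ):
  U = ∅, X ∖ U = {1, 2, 3, 4} — both open, so U is clopen.
  U = {1, 2, 3, 4}, X ∖ U = ∅ — both open, so U is clopen.
Only trivial clopens (∅ and X) exist, so (X, τ) is connected.
Compute connected components by grouping points that agree on all clopens:
  component: {1, 2, 3, 4}


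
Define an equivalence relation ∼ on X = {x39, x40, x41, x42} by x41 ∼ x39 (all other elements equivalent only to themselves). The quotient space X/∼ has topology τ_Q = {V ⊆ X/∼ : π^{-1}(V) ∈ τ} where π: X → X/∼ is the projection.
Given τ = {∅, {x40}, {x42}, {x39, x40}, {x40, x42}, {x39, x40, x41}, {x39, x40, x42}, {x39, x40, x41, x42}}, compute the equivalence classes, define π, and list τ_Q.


X/∼ = {[x39=x41], [x40], [x42]}; |τ_Q| = 6.

Equivalence classes: [x39=x41], [x40], [x42].
Quotient map π: X → X/∼ sends x39 ↦ [x39=x41], x40 ↦ [x40], x41 ↦ [x39=x41], x42 ↦ [x42].
For each subset V ⊆ X/∼, compute π^{-1}(V) ⊆ X and check whether π^{-1}(V) ∈ τ. V is open in τ_Q iff π^{-1}(V) ∈ τ.
  V = {}: π^{-1}(V) = ∅ ∈ τ ✓.
  V = {[x39=x41]}: π^{-1}(V) = {x39, x41} ∉ τ ✗.
  V = {[x40]}: π^{-1}(V) = {x40} ∈ τ ✓.
  V = {[x39=x41], [x40]}: π^{-1}(V) = {x39, x40, x41} ∈ τ ✓.
  V = {[x42]}: π^{-1}(V) = {x42} ∈ τ ✓.
  V = {[x39=x41], [x42]}: π^{-1}(V) = {x39, x41, x42} ∉ τ ✗.
  V = {[x40], [x42]}: π^{-1}(V) = {x40, x42} ∈ τ ✓.
  V = {[x39=x41], [x40], [x42]}: π^{-1}(V) = {x39, x40, x41, x42} ∈ τ ✓.
Open sets in the quotient: τ_Q = {{}, {[x40]}, {[x39=x41], [x40]}, {[x42]}, {[x40], [x42]}, {[x39=x41], [x40], [x42]}} (6 elements).


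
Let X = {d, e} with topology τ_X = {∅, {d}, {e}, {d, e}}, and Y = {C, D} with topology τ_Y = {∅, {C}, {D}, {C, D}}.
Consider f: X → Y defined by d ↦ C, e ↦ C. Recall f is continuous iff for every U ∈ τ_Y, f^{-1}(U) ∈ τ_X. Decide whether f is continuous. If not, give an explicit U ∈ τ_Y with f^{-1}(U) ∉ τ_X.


f IS continuous.

Compute f^{-1}(U) for each U ∈ τ_Y:
  U = ∅: f^{-1}(U) = ∅ ∈ τ_X ✓.
  U = {C}: f^{-1}(U) = {d, e} ∈ τ_X ✓.
  U = {D}: f^{-1}(U) = ∅ ∈ τ_X ✓.
  U = {C, D}: f^{-1}(U) = {d, e} ∈ τ_X ✓.
Every preimage lies in τ_X, so f IS continuous.


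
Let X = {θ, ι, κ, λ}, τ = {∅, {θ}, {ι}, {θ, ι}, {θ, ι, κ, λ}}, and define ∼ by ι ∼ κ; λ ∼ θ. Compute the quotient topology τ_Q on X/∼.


X/∼ = {[θ=λ], [ι=κ]}; |τ_Q| = 2.

Equivalence classes: [θ=λ], [ι=κ].
Quotient map π: X → X/∼ sends θ ↦ [θ=λ], ι ↦ [ι=κ], κ ↦ [ι=κ], λ ↦ [θ=λ].
For each subset V ⊆ X/∼, compute π^{-1}(V) ⊆ X and check whether π^{-1}(V) ∈ τ. V is open in τ_Q iff π^{-1}(V) ∈ τ.
  V = {}: π^{-1}(V) = ∅ ∈ τ ✓.
  V = {[θ=λ]}: π^{-1}(V) = {θ, λ} ∉ τ ✗.
  V = {[ι=κ]}: π^{-1}(V) = {ι, κ} ∉ τ ✗.
  V = {[θ=λ], [ι=κ]}: π^{-1}(V) = {θ, ι, κ, λ} ∈ τ ✓.
Open sets in the quotient: τ_Q = {{}, {[θ=λ], [ι=κ]}} (2 elements).


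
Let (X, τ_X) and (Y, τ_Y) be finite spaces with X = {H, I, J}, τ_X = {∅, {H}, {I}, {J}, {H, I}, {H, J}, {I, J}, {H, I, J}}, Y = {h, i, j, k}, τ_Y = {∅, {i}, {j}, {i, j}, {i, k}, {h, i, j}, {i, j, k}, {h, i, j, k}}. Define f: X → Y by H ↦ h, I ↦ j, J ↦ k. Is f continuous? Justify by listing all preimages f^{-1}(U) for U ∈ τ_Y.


f IS continuous.

Compute f^{-1}(U) for each U ∈ τ_Y:
  U = ∅: f^{-1}(U) = ∅ ∈ τ_X ✓.
  U = {i}: f^{-1}(U) = ∅ ∈ τ_X ✓.
  U = {j}: f^{-1}(U) = {I} ∈ τ_X ✓.
  U = {i, j}: f^{-1}(U) = {I} ∈ τ_X ✓.
  U = {i, k}: f^{-1}(U) = {J} ∈ τ_X ✓.
  U = {h, i, j}: f^{-1}(U) = {H, I} ∈ τ_X ✓.
  U = {i, j, k}: f^{-1}(U) = {I, J} ∈ τ_X ✓.
  U = {h, i, j, k}: f^{-1}(U) = {H, I, J} ∈ τ_X ✓.
Every preimage lies in τ_X, so f IS continuous.


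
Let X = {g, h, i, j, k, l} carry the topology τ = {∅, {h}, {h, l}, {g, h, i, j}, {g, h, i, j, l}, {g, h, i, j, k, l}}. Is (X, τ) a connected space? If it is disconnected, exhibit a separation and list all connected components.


(X, τ) is connected.

Find clopen sets (U ∈ τ with X ∖ U ∈ τ):
  U = ∅, X ∖ U = {g, h, i, j, k, l} — both open, so U is clopen.
  U = {g, h, i, j, k, l}, X ∖ U = ∅ — both open, so U is clopen.
Only trivial clopens (∅ and X) exist, so (X, τ) is connected.
Compute connected components by grouping points that agree on all clopens:
  component: {g, h, i, j, k, l}


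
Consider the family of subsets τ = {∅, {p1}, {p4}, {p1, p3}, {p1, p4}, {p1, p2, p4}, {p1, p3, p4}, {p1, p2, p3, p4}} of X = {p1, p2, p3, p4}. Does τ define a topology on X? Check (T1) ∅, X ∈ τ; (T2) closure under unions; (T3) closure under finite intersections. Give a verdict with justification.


τ IS a topology on X.

Axiom (T1): ∅ ∈ τ? Yes; X ∈ τ? Yes.
Axiom (T2/T3): check pairwise unions and intersections of members of τ.
All pairwise intersections and unions checked — each lies in τ. Therefore τ satisfies (T1), (T2), (T3): it IS a topology on X.


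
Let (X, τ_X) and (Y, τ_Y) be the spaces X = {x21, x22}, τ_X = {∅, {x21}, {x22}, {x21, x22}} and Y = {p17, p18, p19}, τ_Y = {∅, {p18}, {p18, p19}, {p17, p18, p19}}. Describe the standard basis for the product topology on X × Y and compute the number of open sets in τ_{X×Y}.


Basis B = {∅ × ∅, {x21} × {p18}, {x22} × {p18}, {x21} × {p18, p19}, {x21, x22} × {p18}, {x22} × {p18, p19}, {x21} × {p17, p18, p19}, {x22} × {p17, p18, p19}, {x21, x22} × {p18, p19}, {x21, x22} × {p17, p18, p19}}; |τ_{X×Y}| = 16.

Enumerate products U × V with U ∈ τ_X, V ∈ τ_Y (deduplicated):
  ∅ × ∅ = {} (∅)
  {x21} × {p18} = {(x21,p18)}
  {x22} × {p18} = {(x22,p18)}
  {x21} × {p18, p19} = {(x21,p18), (x21,p19)}
  {x21, x22} × {p18} = {(x21,p18), (x22,p18)}
  {x22} × {p18, p19} = {(x22,p18), (x22,p19)}
  {x21} × {p17, p18, p19} = {(x21,p17), (x21,p18), (x21,p19)}
  {x22} × {p17, p18, p19} = {(x22,p17), (x22,p18), (x22,p19)}
  {x21, x22} × {p18, p19} = {(x21,p18), (x21,p19), (x22,p18), (x22,p19)}
  {x21, x22} × {p17, p18, p19} = {(x21,p17), (x21,p18), (x21,p19), (x22,p17), (x22,p18), (x22,p19)}
These 10 distinct sets form the basis B.
Close under arbitrary unions to get τ_{X×Y}; counting gives |τ_{X×Y}| = 16.


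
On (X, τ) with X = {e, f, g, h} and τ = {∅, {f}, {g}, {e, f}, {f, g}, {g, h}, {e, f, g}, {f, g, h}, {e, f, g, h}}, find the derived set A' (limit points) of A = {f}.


A' = {e}

For each x ∈ X, list the open sets U ∈ τ with x ∈ U, then check whether U ∩ (A ∖ {x}) ≠ ∅ for every such U.
  x = e: opens ∋ x are {e, f}, {e, f, g}, {e, f, g, h}; each meets A ∖ {e}, so x IS a limit point.
  x = f: open {f} ∋ x has {f} ∩ (A ∖ {f}) = ∅, so x is NOT a limit point.
  x = g: open {g} ∋ x has {g} ∩ (A ∖ {g}) = ∅, so x is NOT a limit point.
  x = h: open {g, h} ∋ x has {g, h} ∩ (A ∖ {h}) = ∅, so x is NOT a limit point.
Collecting: A' = {e}.


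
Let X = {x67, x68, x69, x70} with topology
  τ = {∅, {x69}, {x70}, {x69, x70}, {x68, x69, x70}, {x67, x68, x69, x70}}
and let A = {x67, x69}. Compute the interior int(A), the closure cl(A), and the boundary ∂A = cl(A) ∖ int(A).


int(A) = {x69}, cl(A) = {x67, x68, x69}, ∂A = {x67, x68}.

Closed sets in (X, τ) are complements of opens:
  closed(X, τ) = {∅, {x67}, {x67, x68}, {x67, x68, x69}, {x67, x68, x70}, {x67, x68, x69, x70}}.
int(A) = ⋃ {U ∈ τ : U ⊆ A}. Opens contained in A: ∅, {x69}.
Taking the union of these: int(A) = {x69}.
cl(A) = ⋂ {C closed : A ⊆ C}. Closed sets containing A: {x67, x68, x69}, {x67, x68, x69, x70}.
Intersecting these: cl(A) = {x67, x68, x69}.
∂A = cl(A) ∖ int(A) = {x67, x68, x69} ∖ {x69} = {x67, x68}.


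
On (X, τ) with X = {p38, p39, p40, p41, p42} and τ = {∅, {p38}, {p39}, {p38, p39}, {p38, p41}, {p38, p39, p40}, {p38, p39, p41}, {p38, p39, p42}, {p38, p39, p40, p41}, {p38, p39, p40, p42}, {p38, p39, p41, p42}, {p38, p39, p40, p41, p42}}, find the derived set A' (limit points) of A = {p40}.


A' = ∅

For each x ∈ X, list the open sets U ∈ τ with x ∈ U, then check whether U ∩ (A ∖ {x}) ≠ ∅ for every such U.
  x = p38: open {p38} ∋ x has {p38} ∩ (A ∖ {p38}) = ∅, so x is NOT a limit point.
  x = p39: open {p39} ∋ x has {p39} ∩ (A ∖ {p39}) = ∅, so x is NOT a limit point.
  x = p40: open {p38, p39, p40} ∋ x has {p38, p39, p40} ∩ (A ∖ {p40}) = ∅, so x is NOT a limit point.
  x = p41: open {p38, p41} ∋ x has {p38, p41} ∩ (A ∖ {p41}) = ∅, so x is NOT a limit point.
  x = p42: open {p38, p39, p42} ∋ x has {p38, p39, p42} ∩ (A ∖ {p42}) = ∅, so x is NOT a limit point.
Collecting: A' = ∅.


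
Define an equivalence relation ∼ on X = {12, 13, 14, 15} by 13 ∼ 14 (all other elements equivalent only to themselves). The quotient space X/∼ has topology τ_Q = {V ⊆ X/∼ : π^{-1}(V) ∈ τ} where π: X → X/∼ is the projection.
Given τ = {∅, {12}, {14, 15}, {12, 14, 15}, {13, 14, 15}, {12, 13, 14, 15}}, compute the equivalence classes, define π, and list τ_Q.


X/∼ = {[12], [13=14], [15]}; |τ_Q| = 4.

Equivalence classes: [12], [13=14], [15].
Quotient map π: X → X/∼ sends 12 ↦ [12], 13 ↦ [13=14], 14 ↦ [13=14], 15 ↦ [15].
For each subset V ⊆ X/∼, compute π^{-1}(V) ⊆ X and check whether π^{-1}(V) ∈ τ. V is open in τ_Q iff π^{-1}(V) ∈ τ.
  V = {}: π^{-1}(V) = ∅ ∈ τ ✓.
  V = {[12]}: π^{-1}(V) = {12} ∈ τ ✓.
  V = {[13=14]}: π^{-1}(V) = {13, 14} ∉ τ ✗.
  V = {[12], [13=14]}: π^{-1}(V) = {12, 13, 14} ∉ τ ✗.
  V = {[15]}: π^{-1}(V) = {15} ∉ τ ✗.
  V = {[12], [15]}: π^{-1}(V) = {12, 15} ∉ τ ✗.
  V = {[13=14], [15]}: π^{-1}(V) = {13, 14, 15} ∈ τ ✓.
  V = {[12], [13=14], [15]}: π^{-1}(V) = {12, 13, 14, 15} ∈ τ ✓.
Open sets in the quotient: τ_Q = {{}, {[12]}, {[13=14], [15]}, {[12], [13=14], [15]}} (4 elements).


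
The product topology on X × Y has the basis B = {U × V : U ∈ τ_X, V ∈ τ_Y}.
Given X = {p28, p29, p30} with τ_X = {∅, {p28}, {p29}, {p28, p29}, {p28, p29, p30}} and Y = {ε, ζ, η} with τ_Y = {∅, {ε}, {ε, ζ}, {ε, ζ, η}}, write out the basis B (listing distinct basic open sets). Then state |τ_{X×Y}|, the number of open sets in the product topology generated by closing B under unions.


Basis B = {∅ × ∅, {p28} × {ε}, {p29} × {ε}, {p28} × {ε, ζ}, {p28, p29} × {ε}, {p29} × {ε, ζ}, {p28} × {ε, ζ, η}, {p28, p29, p30} × {ε}, {p29} × {ε, ζ, η}, {p28, p29} × {ε, ζ}, {p28, p29} × {ε, ζ, η}, {p28, p29, p30} × {ε, ζ}, {p28, p29, p30} × {ε, ζ, η}}; |τ_{X×Y}| = 30.

Enumerate products U × V with U ∈ τ_X, V ∈ τ_Y (deduplicated):
  ∅ × ∅ = {} (∅)
  {p28} × {ε} = {(p28,ε)}
  {p29} × {ε} = {(p29,ε)}
  {p28} × {ε, ζ} = {(p28,ε), (p28,ζ)}
  {p28, p29} × {ε} = {(p28,ε), (p29,ε)}
  {p29} × {ε, ζ} = {(p29,ε), (p29,ζ)}
  {p28} × {ε, ζ, η} = {(p28,ε), (p28,ζ), (p28,η)}
  {p28, p29, p30} × {ε} = {(p28,ε), (p29,ε), (p30,ε)}
  {p29} × {ε, ζ, η} = {(p29,ε), (p29,ζ), (p29,η)}
  {p28, p29} × {ε, ζ} = {(p28,ε), (p28,ζ), (p29,ε), (p29,ζ)}
  {p28, p29} × {ε, ζ, η} = {(p28,ε), (p28,ζ), (p28,η), (p29,ε), (p29,ζ), (p29,η)}
  {p28, p29, p30} × {ε, ζ} = {(p28,ε), (p28,ζ), (p29,ε), (p29,ζ), (p30,ε), (p30,ζ)}
  {p28, p29, p30} × {ε, ζ, η} = {(p28,ε), (p28,ζ), (p28,η), (p29,ε), (p29,ζ), (p29,η), (p30,ε), (p30,ζ), (p30,η)}
These 13 distinct sets form the basis B.
Close under arbitrary unions to get τ_{X×Y}; counting gives |τ_{X×Y}| = 30.


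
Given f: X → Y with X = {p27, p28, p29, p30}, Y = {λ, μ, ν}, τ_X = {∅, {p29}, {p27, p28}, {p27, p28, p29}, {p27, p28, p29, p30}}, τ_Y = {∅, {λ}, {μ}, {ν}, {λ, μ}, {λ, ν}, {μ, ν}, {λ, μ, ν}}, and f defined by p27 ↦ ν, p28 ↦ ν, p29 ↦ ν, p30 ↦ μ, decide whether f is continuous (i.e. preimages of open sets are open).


f is NOT continuous.

Compute f^{-1}(U) for each U ∈ τ_Y:
  U = ∅: f^{-1}(U) = ∅ ∈ τ_X ✓.
  U = {λ}: f^{-1}(U) = ∅ ∈ τ_X ✓.
  U = {μ}: f^{-1}(U) = {p30} ∉ τ_X ✗.
  U = {ν}: f^{-1}(U) = {p27, p28, p29} ∈ τ_X ✓.
  U = {λ, μ}: f^{-1}(U) = {p30} ∉ τ_X ✗.
  U = {λ, ν}: f^{-1}(U) = {p27, p28, p29} ∈ τ_X ✓.
  U = {μ, ν}: f^{-1}(U) = {p27, p28, p29, p30} ∈ τ_X ✓.
  U = {λ, μ, ν}: f^{-1}(U) = {p27, p28, p29, p30} ∈ τ_X ✓.
Found U = {μ} with f^{-1}(U) = {p30} not in τ_X. Therefore f is NOT continuous.


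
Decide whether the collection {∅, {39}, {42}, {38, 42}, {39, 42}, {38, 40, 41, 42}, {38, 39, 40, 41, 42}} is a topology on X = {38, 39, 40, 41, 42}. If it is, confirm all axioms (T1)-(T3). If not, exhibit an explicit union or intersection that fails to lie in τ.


τ is NOT a topology on X.

Axiom (T1): ∅ ∈ τ? Yes; X ∈ τ? Yes.
Axiom (T2/T3): check pairwise unions and intersections of members of τ.
Counterexample for (T2): {39} ∪ {38, 42} = {38, 39, 42} ∉ τ. Therefore τ is NOT a topology.


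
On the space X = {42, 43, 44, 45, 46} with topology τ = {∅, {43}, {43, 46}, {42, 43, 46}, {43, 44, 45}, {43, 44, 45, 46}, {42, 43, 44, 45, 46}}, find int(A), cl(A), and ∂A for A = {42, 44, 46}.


int(A) = ∅, cl(A) = {42, 44, 45, 46}, ∂A = {42, 44, 45, 46}.

Closed sets in (X, τ) are complements of opens:
  closed(X, τ) = {∅, {42}, {42, 46}, {44, 45}, {42, 44, 45}, {42, 44, 45, 46}, {42, 43, 44, 45, 46}}.
int(A) = ⋃ {U ∈ τ : U ⊆ A}. Opens contained in A: ∅.
Taking the union of these: int(A) = ∅.
cl(A) = ⋂ {C closed : A ⊆ C}. Closed sets containing A: {42, 44, 45, 46}, {42, 43, 44, 45, 46}.
Intersecting these: cl(A) = {42, 44, 45, 46}.
∂A = cl(A) ∖ int(A) = {42, 44, 45, 46} ∖ ∅ = {42, 44, 45, 46}.


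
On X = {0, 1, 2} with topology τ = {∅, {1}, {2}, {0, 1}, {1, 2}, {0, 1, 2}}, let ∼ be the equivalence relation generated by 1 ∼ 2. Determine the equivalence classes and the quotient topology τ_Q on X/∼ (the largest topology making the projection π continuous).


X/∼ = {[0], [1=2]}; |τ_Q| = 3.

Equivalence classes: [0], [1=2].
Quotient map π: X → X/∼ sends 0 ↦ [0], 1 ↦ [1=2], 2 ↦ [1=2].
For each subset V ⊆ X/∼, compute π^{-1}(V) ⊆ X and check whether π^{-1}(V) ∈ τ. V is open in τ_Q iff π^{-1}(V) ∈ τ.
  V = {}: π^{-1}(V) = ∅ ∈ τ ✓.
  V = {[0]}: π^{-1}(V) = {0} ∉ τ ✗.
  V = {[1=2]}: π^{-1}(V) = {1, 2} ∈ τ ✓.
  V = {[0], [1=2]}: π^{-1}(V) = {0, 1, 2} ∈ τ ✓.
Open sets in the quotient: τ_Q = {{}, {[1=2]}, {[0], [1=2]}} (3 elements).


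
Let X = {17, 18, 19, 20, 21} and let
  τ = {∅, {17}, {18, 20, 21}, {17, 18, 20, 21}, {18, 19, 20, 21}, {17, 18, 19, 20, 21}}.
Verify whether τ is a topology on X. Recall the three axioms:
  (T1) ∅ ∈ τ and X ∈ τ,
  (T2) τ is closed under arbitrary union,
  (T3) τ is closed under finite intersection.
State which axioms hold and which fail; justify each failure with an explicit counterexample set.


τ IS a topology on X.

Axiom (T1): ∅ ∈ τ? Yes; X ∈ τ? Yes.
Axiom (T2/T3): check pairwise unions and intersections of members of τ.
All pairwise intersections and unions checked — each lies in τ. Therefore τ satisfies (T1), (T2), (T3): it IS a topology on X.


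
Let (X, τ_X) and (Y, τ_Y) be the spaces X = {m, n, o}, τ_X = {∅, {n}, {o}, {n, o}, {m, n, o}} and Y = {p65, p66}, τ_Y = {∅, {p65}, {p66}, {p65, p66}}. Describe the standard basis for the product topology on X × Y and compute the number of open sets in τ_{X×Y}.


Basis B = {∅ × ∅, {n} × {p65}, {n} × {p66}, {o} × {p65}, {o} × {p66}, {n} × {p65, p66}, {n, o} × {p65}, {n, o} × {p66}, {o} × {p65, p66}, {m, n, o} × {p65}, {m, n, o} × {p66}, {n, o} × {p65, p66}, {m, n, o} × {p65, p66}}; |τ_{X×Y}| = 25.

Enumerate products U × V with U ∈ τ_X, V ∈ τ_Y (deduplicated):
  ∅ × ∅ = {} (∅)
  {n} × {p65} = {(n,p65)}
  {n} × {p66} = {(n,p66)}
  {o} × {p65} = {(o,p65)}
  {o} × {p66} = {(o,p66)}
  {n} × {p65, p66} = {(n,p65), (n,p66)}
  {n, o} × {p65} = {(n,p65), (o,p65)}
  {n, o} × {p66} = {(n,p66), (o,p66)}
  {o} × {p65, p66} = {(o,p65), (o,p66)}
  {m, n, o} × {p65} = {(m,p65), (n,p65), (o,p65)}
  {m, n, o} × {p66} = {(m,p66), (n,p66), (o,p66)}
  {n, o} × {p65, p66} = {(n,p65), (n,p66), (o,p65), (o,p66)}
  {m, n, o} × {p65, p66} = {(m,p65), (m,p66), (n,p65), (n,p66), (o,p65), (o,p66)}
These 13 distinct sets form the basis B.
Close under arbitrary unions to get τ_{X×Y}; counting gives |τ_{X×Y}| = 25.


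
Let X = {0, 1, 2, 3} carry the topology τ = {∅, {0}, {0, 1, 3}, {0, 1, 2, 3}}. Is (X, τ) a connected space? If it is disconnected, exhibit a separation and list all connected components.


(X, τ) is connected.

Find clopen sets (U ∈ τ with X ∖ U ∈ τ):
  U = ∅, X ∖ U = {0, 1, 2, 3} — both open, so U is clopen.
  U = {0, 1, 2, 3}, X ∖ U = ∅ — both open, so U is clopen.
Only trivial clopens (∅ and X) exist, so (X, τ) is connected.
Compute connected components by grouping points that agree on all clopens:
  component: {0, 1, 2, 3}


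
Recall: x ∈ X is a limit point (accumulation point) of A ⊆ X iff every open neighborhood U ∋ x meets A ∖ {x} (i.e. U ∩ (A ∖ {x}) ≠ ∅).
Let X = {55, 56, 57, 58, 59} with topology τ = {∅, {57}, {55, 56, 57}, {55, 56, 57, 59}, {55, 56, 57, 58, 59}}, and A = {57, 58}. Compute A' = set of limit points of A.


A' = {55, 56, 58, 59}

For each x ∈ X, list the open sets U ∈ τ with x ∈ U, then check whether U ∩ (A ∖ {x}) ≠ ∅ for every such U.
  x = 55: opens ∋ x are {55, 56, 57}, {55, 56, 57, 59}, {55, 56, 57, 58, 59}; each meets A ∖ {55}, so x IS a limit point.
  x = 56: opens ∋ x are {55, 56, 57}, {55, 56, 57, 59}, {55, 56, 57, 58, 59}; each meets A ∖ {56}, so x IS a limit point.
  x = 57: open {57} ∋ x has {57} ∩ (A ∖ {57}) = ∅, so x is NOT a limit point.
  x = 58: opens ∋ x are {55, 56, 57, 58, 59}; each meets A ∖ {58}, so x IS a limit point.
  x = 59: opens ∋ x are {55, 56, 57, 59}, {55, 56, 57, 58, 59}; each meets A ∖ {59}, so x IS a limit point.
Collecting: A' = {55, 56, 58, 59}.


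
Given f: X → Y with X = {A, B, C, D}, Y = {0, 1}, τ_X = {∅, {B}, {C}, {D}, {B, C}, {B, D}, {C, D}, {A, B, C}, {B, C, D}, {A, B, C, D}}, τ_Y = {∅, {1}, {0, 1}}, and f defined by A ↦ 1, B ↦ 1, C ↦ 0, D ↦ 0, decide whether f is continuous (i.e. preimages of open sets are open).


f is NOT continuous.

Compute f^{-1}(U) for each U ∈ τ_Y:
  U = ∅: f^{-1}(U) = ∅ ∈ τ_X ✓.
  U = {1}: f^{-1}(U) = {A, B} ∉ τ_X ✗.
  U = {0, 1}: f^{-1}(U) = {A, B, C, D} ∈ τ_X ✓.
Found U = {1} with f^{-1}(U) = {A, B} not in τ_X. Therefore f is NOT continuous.


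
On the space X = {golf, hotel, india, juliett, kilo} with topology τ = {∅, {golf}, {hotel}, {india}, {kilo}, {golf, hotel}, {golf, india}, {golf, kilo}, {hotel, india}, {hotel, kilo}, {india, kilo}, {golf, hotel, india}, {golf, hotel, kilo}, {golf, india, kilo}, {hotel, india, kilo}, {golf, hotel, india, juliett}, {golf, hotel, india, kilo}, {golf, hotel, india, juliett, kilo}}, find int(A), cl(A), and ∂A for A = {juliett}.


int(A) = ∅, cl(A) = {juliett}, ∂A = {juliett}.

Closed sets in (X, τ) are complements of opens:
  closed(X, τ) = {∅, {juliett}, {kilo}, {golf, juliett}, {hotel, juliett}, {india, juliett}, {juliett, kilo}, {golf, hotel, juliett}, {golf, india, juliett}, {golf, juliett, kilo}, {hotel, india, juliett}, {hotel, juliett, kilo}, {india, juliett, kilo}, {golf, hotel, india, juliett}, {golf, hotel, juliett, kilo}, {golf, india, juliett, kilo}, {hotel, india, juliett, kilo}, {golf, hotel, india, juliett, kilo}}.
int(A) = ⋃ {U ∈ τ : U ⊆ A}. Opens contained in A: ∅.
Taking the union of these: int(A) = ∅.
cl(A) = ⋂ {C closed : A ⊆ C}. Closed sets containing A: {juliett}, {golf, juliett}, {hotel, juliett}, {india, juliett}, {juliett, kilo}, {golf, hotel, juliett}, {golf, india, juliett}, {golf, juliett, kilo}, {hotel, india, juliett}, {hotel, juliett, kilo}, {india, juliett, kilo}, {golf, hotel, india, juliett}, {golf, hotel, juliett, kilo}, {golf, india, juliett, kilo}, {hotel, india, juliett, kilo}, {golf, hotel, india, juliett, kilo}.
Intersecting these: cl(A) = {juliett}.
∂A = cl(A) ∖ int(A) = {juliett} ∖ ∅ = {juliett}.


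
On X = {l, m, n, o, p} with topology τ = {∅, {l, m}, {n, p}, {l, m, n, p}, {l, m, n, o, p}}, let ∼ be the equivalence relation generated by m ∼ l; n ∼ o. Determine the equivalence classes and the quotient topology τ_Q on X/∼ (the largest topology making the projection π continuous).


X/∼ = {[l=m], [n=o], [p]}; |τ_Q| = 3.

Equivalence classes: [l=m], [n=o], [p].
Quotient map π: X → X/∼ sends l ↦ [l=m], m ↦ [l=m], n ↦ [n=o], o ↦ [n=o], p ↦ [p].
For each subset V ⊆ X/∼, compute π^{-1}(V) ⊆ X and check whether π^{-1}(V) ∈ τ. V is open in τ_Q iff π^{-1}(V) ∈ τ.
  V = {}: π^{-1}(V) = ∅ ∈ τ ✓.
  V = {[l=m]}: π^{-1}(V) = {l, m} ∈ τ ✓.
  V = {[n=o]}: π^{-1}(V) = {n, o} ∉ τ ✗.
  V = {[l=m], [n=o]}: π^{-1}(V) = {l, m, n, o} ∉ τ ✗.
  V = {[p]}: π^{-1}(V) = {p} ∉ τ ✗.
  V = {[l=m], [p]}: π^{-1}(V) = {l, m, p} ∉ τ ✗.
  V = {[n=o], [p]}: π^{-1}(V) = {n, o, p} ∉ τ ✗.
  V = {[l=m], [n=o], [p]}: π^{-1}(V) = {l, m, n, o, p} ∈ τ ✓.
Open sets in the quotient: τ_Q = {{}, {[l=m]}, {[l=m], [n=o], [p]}} (3 elements).


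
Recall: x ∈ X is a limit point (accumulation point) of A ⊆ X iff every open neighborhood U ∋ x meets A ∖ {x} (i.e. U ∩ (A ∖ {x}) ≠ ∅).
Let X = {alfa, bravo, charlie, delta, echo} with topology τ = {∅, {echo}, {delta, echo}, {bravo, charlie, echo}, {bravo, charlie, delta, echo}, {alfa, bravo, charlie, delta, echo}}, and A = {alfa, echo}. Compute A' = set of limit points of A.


A' = {alfa, bravo, charlie, delta}

For each x ∈ X, list the open sets U ∈ τ with x ∈ U, then check whether U ∩ (A ∖ {x}) ≠ ∅ for every such U.
  x = alfa: opens ∋ x are {alfa, bravo, charlie, delta, echo}; each meets A ∖ {alfa}, so x IS a limit point.
  x = bravo: opens ∋ x are {bravo, charlie, echo}, {bravo, charlie, delta, echo}, {alfa, bravo, charlie, delta, echo}; each meets A ∖ {bravo}, so x IS a limit point.
  x = charlie: opens ∋ x are {bravo, charlie, echo}, {bravo, charlie, delta, echo}, {alfa, bravo, charlie, delta, echo}; each meets A ∖ {charlie}, so x IS a limit point.
  x = delta: opens ∋ x are {delta, echo}, {bravo, charlie, delta, echo}, {alfa, bravo, charlie, delta, echo}; each meets A ∖ {delta}, so x IS a limit point.
  x = echo: open {echo} ∋ x has {echo} ∩ (A ∖ {echo}) = ∅, so x is NOT a limit point.
Collecting: A' = {alfa, bravo, charlie, delta}.


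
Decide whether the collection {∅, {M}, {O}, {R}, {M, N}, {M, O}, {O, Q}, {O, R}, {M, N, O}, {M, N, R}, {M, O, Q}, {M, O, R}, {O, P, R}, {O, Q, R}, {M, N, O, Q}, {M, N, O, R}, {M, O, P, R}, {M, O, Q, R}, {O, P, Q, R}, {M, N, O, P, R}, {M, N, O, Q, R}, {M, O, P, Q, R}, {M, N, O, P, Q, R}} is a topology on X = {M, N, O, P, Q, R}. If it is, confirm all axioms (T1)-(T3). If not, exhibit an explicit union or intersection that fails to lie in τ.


τ is NOT a topology on X.

Axiom (T1): ∅ ∈ τ? Yes; X ∈ τ? Yes.
Axiom (T2/T3): check pairwise unions and intersections of members of τ.
Counterexample for (T2): {M} ∪ {R} = {M, R} ∉ τ. Therefore τ is NOT a topology.


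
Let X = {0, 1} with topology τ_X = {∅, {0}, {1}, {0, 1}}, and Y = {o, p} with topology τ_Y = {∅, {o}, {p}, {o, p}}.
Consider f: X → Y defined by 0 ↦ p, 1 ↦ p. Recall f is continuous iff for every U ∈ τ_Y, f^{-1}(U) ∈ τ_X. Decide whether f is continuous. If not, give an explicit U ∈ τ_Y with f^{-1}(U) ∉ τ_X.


f IS continuous.

Compute f^{-1}(U) for each U ∈ τ_Y:
  U = ∅: f^{-1}(U) = ∅ ∈ τ_X ✓.
  U = {o}: f^{-1}(U) = ∅ ∈ τ_X ✓.
  U = {p}: f^{-1}(U) = {0, 1} ∈ τ_X ✓.
  U = {o, p}: f^{-1}(U) = {0, 1} ∈ τ_X ✓.
Every preimage lies in τ_X, so f IS continuous.


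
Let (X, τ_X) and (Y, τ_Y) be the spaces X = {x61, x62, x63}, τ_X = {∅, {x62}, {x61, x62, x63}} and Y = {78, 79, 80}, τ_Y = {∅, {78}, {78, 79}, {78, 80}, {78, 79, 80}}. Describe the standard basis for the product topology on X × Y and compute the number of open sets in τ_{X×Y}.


Basis B = {∅ × ∅, {x62} × {78}, {x62} × {78, 79}, {x62} × {78, 80}, {x61, x62, x63} × {78}, {x62} × {78, 79, 80}, {x61, x62, x63} × {78, 79}, {x61, x62, x63} × {78, 80}, {x61, x62, x63} × {78, 79, 80}}; |τ_{X×Y}| = 14.

Enumerate products U × V with U ∈ τ_X, V ∈ τ_Y (deduplicated):
  ∅ × ∅ = {} (∅)
  {x62} × {78} = {(x62,78)}
  {x62} × {78, 79} = {(x62,78), (x62,79)}
  {x62} × {78, 80} = {(x62,78), (x62,80)}
  {x61, x62, x63} × {78} = {(x61,78), (x62,78), (x63,78)}
  {x62} × {78, 79, 80} = {(x62,78), (x62,79), (x62,80)}
  {x61, x62, x63} × {78, 79} = {(x61,78), (x61,79), (x62,78), (x62,79), (x63,78), (x63,79)}
  {x61, x62, x63} × {78, 80} = {(x61,78), (x61,80), (x62,78), (x62,80), (x63,78), (x63,80)}
  {x61, x62, x63} × {78, 79, 80} = {(x61,78), (x61,79), (x61,80), (x62,78), (x62,79), (x62,80), (x63,78), (x63,79), (x63,80)}
These 9 distinct sets form the basis B.
Close under arbitrary unions to get τ_{X×Y}; counting gives |τ_{X×Y}| = 14.


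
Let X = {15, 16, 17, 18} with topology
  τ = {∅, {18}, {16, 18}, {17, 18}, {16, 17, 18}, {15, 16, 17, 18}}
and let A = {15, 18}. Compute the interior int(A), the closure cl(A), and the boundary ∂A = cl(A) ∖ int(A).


int(A) = {18}, cl(A) = {15, 16, 17, 18}, ∂A = {15, 16, 17}.

Closed sets in (X, τ) are complements of opens:
  closed(X, τ) = {∅, {15}, {15, 16}, {15, 17}, {15, 16, 17}, {15, 16, 17, 18}}.
int(A) = ⋃ {U ∈ τ : U ⊆ A}. Opens contained in A: ∅, {18}.
Taking the union of these: int(A) = {18}.
cl(A) = ⋂ {C closed : A ⊆ C}. Closed sets containing A: {15, 16, 17, 18}.
Intersecting these: cl(A) = {15, 16, 17, 18}.
∂A = cl(A) ∖ int(A) = {15, 16, 17, 18} ∖ {18} = {15, 16, 17}.


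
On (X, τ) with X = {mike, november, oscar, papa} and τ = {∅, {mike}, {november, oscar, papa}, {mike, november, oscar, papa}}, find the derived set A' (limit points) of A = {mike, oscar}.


A' = {november, papa}

For each x ∈ X, list the open sets U ∈ τ with x ∈ U, then check whether U ∩ (A ∖ {x}) ≠ ∅ for every such U.
  x = mike: open {mike} ∋ x has {mike} ∩ (A ∖ {mike}) = ∅, so x is NOT a limit point.
  x = november: opens ∋ x are {november, oscar, papa}, {mike, november, oscar, papa}; each meets A ∖ {november}, so x IS a limit point.
  x = oscar: open {november, oscar, papa} ∋ x has {november, oscar, papa} ∩ (A ∖ {oscar}) = ∅, so x is NOT a limit point.
  x = papa: opens ∋ x are {november, oscar, papa}, {mike, november, oscar, papa}; each meets A ∖ {papa}, so x IS a limit point.
Collecting: A' = {november, papa}.


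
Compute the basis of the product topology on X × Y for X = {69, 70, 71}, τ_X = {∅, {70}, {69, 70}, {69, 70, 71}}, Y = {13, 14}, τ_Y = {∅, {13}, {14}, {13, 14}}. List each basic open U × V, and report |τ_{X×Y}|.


Basis B = {∅ × ∅, {70} × {13}, {70} × {14}, {69, 70} × {13}, {69, 70} × {14}, {70} × {13, 14}, {69, 70, 71} × {13}, {69, 70, 71} × {14}, {69, 70} × {13, 14}, {69, 70, 71} × {13, 14}}; |τ_{X×Y}| = 16.

Enumerate products U × V with U ∈ τ_X, V ∈ τ_Y (deduplicated):
  ∅ × ∅ = {} (∅)
  {70} × {13} = {(70,13)}
  {70} × {14} = {(70,14)}
  {69, 70} × {13} = {(69,13), (70,13)}
  {69, 70} × {14} = {(69,14), (70,14)}
  {70} × {13, 14} = {(70,13), (70,14)}
  {69, 70, 71} × {13} = {(69,13), (70,13), (71,13)}
  {69, 70, 71} × {14} = {(69,14), (70,14), (71,14)}
  {69, 70} × {13, 14} = {(69,13), (69,14), (70,13), (70,14)}
  {69, 70, 71} × {13, 14} = {(69,13), (69,14), (70,13), (70,14), (71,13), (71,14)}
These 10 distinct sets form the basis B.
Close under arbitrary unions to get τ_{X×Y}; counting gives |τ_{X×Y}| = 16.


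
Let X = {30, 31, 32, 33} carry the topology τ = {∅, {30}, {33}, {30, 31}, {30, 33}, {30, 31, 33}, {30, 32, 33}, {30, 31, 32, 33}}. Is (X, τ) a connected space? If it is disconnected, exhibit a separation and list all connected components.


(X, τ) is connected.

Find clopen sets (U ∈ τ with X ∖ U ∈ τ):
  U = ∅, X ∖ U = {30, 31, 32, 33} — both open, so U is clopen.
  U = {30, 31, 32, 33}, X ∖ U = ∅ — both open, so U is clopen.
Only trivial clopens (∅ and X) exist, so (X, τ) is connected.
Compute connected components by grouping points that agree on all clopens:
  component: {30, 31, 32, 33}


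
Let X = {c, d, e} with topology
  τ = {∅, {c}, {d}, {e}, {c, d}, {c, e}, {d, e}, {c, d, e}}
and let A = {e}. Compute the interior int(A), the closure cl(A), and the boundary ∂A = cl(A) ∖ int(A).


int(A) = {e}, cl(A) = {e}, ∂A = ∅.

Closed sets in (X, τ) are complements of opens:
  closed(X, τ) = {∅, {c}, {d}, {e}, {c, d}, {c, e}, {d, e}, {c, d, e}}.
int(A) = ⋃ {U ∈ τ : U ⊆ A}. Opens contained in A: ∅, {e}.
Taking the union of these: int(A) = {e}.
cl(A) = ⋂ {C closed : A ⊆ C}. Closed sets containing A: {e}, {c, e}, {d, e}, {c, d, e}.
Intersecting these: cl(A) = {e}.
∂A = cl(A) ∖ int(A) = {e} ∖ {e} = ∅.
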